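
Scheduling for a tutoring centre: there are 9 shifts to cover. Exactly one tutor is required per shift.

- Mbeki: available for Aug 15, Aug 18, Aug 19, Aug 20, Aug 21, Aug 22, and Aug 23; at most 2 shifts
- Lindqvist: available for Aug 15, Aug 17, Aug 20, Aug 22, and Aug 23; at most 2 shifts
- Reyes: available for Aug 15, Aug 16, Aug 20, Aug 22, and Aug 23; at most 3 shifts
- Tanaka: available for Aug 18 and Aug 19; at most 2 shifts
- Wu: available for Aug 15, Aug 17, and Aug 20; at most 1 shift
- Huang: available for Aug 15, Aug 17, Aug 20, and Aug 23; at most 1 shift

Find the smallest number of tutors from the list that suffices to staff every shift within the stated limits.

4

9 slots to fill and no one can take more than 3, so at least ⌈9/3⌉ = 3 tutors are needed.
Any 3 tutors together have capacity at most 3+2+2 = 7 < 9 slots, so 3 can never suffice.
Mbeki, Lindqvist, Reyes, and Tanaka alone can cover everything: Aug 15→Mbeki, Aug 16→Reyes, Aug 17→Lindqvist, Aug 18→Tanaka, Aug 19→Tanaka, Aug 20→Lindqvist, Aug 21→Mbeki, Aug 22→Reyes, Aug 23→Reyes.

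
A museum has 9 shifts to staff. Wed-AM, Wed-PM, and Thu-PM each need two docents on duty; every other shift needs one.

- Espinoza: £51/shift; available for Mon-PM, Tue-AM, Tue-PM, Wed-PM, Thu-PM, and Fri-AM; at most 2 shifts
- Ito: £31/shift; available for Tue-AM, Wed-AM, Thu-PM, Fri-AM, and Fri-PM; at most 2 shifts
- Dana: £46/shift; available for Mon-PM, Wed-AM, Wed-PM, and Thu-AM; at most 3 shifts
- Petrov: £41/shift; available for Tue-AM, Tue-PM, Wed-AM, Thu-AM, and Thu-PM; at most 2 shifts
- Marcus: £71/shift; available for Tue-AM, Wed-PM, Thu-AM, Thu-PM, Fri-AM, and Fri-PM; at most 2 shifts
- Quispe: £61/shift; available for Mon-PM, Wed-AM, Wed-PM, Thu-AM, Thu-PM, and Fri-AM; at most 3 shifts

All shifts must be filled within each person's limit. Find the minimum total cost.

£567

Picking the cheapest available docent for each shift independently would cost £462, but that ignores the shift limits.
An optimal schedule: Mon-PM→Dana, Tue-AM→Ito, Tue-PM→Petrov, Wed-AM→Dana+Quispe, Wed-PM→Dana+Quispe, Thu-AM→Petrov, Thu-PM→Espinoza+Quispe, Fri-AM→Espinoza, Fri-PM→Ito.
Total: 46 + 31 + 41 + 46 + 61 + 46 + 61 + 41 + 51 + 61 + 51 + 31 = £567.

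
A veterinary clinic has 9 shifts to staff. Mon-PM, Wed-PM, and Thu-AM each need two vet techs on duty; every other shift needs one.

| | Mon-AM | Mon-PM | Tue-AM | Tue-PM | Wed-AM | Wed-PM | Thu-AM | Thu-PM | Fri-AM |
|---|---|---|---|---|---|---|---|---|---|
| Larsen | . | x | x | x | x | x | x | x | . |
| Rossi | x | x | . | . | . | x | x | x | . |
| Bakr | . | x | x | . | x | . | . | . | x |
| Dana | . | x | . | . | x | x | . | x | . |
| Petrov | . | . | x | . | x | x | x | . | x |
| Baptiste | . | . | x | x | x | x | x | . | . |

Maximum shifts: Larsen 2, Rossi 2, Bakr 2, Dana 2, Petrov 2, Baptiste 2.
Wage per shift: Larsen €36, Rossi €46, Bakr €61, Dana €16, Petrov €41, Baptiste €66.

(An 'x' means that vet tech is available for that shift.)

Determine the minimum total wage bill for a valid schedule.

Mon-AM can only be covered by Rossi, so that assignment is forced.
Picking the cheapest available vet tech for each shift independently would cost €372, but that ignores the shift limits.
An optimal schedule: Mon-AM→Rossi, Mon-PM→Rossi+Dana, Tue-AM→Bakr, Tue-PM→Larsen, Wed-AM→Dana, Wed-PM→Petrov+Baptiste, Thu-AM→Petrov+Baptiste, Thu-PM→Larsen, Fri-AM→Bakr.
Total: 46 + 46 + 16 + 61 + 36 + 16 + 41 + 66 + 41 + 66 + 36 + 61 = €532.

€532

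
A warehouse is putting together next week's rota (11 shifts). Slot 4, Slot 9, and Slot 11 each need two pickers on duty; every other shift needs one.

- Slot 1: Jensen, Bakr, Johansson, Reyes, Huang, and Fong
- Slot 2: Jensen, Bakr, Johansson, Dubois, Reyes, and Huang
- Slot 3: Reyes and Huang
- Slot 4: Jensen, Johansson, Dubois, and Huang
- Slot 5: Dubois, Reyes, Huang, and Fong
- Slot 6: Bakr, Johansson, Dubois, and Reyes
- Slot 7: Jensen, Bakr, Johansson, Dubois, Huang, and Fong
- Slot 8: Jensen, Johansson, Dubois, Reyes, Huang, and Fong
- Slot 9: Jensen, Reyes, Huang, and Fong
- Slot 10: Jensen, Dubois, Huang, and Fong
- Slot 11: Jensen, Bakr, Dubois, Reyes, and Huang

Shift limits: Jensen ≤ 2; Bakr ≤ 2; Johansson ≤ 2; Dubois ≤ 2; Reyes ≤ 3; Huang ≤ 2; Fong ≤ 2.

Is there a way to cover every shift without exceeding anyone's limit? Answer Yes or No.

One valid schedule: Slot 1→Jensen, Slot 2→Bakr, Slot 3→Reyes, Slot 4→Johansson+Dubois, Slot 5→Dubois, Slot 6→Bakr, Slot 7→Johansson, Slot 8→Reyes, Slot 9→Huang+Fong, Slot 10→Jensen, Slot 11→Reyes+Huang.
Loads: Jensen 2/2, Bakr 2/2, Johansson 2/2, Dubois 2/2, Reyes 3/3, Huang 2/2, Fong 1/2 — all within limits.

Yes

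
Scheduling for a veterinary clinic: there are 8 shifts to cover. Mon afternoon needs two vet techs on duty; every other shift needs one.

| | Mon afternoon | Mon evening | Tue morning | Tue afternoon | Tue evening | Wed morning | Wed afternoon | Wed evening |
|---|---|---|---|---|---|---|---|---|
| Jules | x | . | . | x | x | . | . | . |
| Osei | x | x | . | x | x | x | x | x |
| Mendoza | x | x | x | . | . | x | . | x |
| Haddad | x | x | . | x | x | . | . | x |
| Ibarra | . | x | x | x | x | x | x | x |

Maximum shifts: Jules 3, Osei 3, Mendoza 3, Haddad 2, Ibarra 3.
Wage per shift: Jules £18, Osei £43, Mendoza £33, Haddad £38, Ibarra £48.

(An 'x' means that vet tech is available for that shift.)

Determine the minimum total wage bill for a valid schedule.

£272

Picking the cheapest available vet tech for each shift independently would cost £262, but that ignores the shift limits.
An optimal schedule: Mon afternoon→Jules+Haddad, Mon evening→Mendoza, Tue morning→Mendoza, Tue afternoon→Jules, Tue evening→Jules, Wed morning→Mendoza, Wed afternoon→Osei, Wed evening→Haddad.
Total: 18 + 38 + 33 + 33 + 18 + 18 + 33 + 43 + 38 = £272.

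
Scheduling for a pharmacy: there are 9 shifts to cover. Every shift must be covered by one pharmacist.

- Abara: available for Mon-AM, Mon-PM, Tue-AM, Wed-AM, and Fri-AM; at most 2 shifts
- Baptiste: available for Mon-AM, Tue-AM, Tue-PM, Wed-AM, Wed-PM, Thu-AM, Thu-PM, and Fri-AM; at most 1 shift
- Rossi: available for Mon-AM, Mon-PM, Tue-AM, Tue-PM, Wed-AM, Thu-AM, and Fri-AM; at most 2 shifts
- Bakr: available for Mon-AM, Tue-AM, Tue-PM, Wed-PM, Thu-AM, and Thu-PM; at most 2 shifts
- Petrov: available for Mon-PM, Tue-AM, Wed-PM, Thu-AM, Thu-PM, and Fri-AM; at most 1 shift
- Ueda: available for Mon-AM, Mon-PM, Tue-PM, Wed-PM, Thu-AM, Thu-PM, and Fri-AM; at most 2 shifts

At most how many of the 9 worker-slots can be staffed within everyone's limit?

Total capacity across all pharmacists is 2+1+2+2+1+2 = 10, and 9 slots are needed, so at most 9 can be filled.
An assignment achieving 9: Mon-AM→Rossi, Mon-PM→Abara, Tue-AM→Rossi, Tue-PM→Baptiste, Wed-AM→Abara, Wed-PM→Bakr, Thu-AM→Petrov, Thu-PM→Bakr, Fri-AM→Ueda.
Loads: Abara 2/2, Baptiste 1/1, Rossi 2/2, Bakr 2/2, Petrov 1/1, Ueda 1/2.

9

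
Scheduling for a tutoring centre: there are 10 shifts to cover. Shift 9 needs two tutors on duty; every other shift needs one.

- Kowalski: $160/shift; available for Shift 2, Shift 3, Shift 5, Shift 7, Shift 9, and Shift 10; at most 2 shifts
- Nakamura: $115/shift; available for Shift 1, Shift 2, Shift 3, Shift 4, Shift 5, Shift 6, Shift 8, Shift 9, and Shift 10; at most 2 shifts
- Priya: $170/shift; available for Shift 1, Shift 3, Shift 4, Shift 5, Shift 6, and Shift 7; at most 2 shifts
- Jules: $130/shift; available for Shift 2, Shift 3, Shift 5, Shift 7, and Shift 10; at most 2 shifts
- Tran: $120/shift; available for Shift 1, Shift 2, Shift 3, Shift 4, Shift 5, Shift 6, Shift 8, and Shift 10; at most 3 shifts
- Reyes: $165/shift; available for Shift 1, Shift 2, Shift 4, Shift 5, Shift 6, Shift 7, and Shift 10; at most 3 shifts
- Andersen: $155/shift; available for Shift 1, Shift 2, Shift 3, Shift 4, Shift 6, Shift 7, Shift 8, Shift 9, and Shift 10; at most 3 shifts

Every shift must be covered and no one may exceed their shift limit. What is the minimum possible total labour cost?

Picking the cheapest available tutor for each shift independently would cost $1320, but that ignores the shift limits.
An optimal schedule: Shift 1→Tran, Shift 2→Jules, Shift 3→Andersen, Shift 4→Tran, Shift 5→Kowalski, Shift 6→Tran, Shift 7→Jules, Shift 8→Nakamura, Shift 9→Nakamura+Andersen, Shift 10→Andersen.
Total: 120 + 130 + 155 + 120 + 160 + 120 + 130 + 115 + 115 + 155 + 155 = $1475.

$1475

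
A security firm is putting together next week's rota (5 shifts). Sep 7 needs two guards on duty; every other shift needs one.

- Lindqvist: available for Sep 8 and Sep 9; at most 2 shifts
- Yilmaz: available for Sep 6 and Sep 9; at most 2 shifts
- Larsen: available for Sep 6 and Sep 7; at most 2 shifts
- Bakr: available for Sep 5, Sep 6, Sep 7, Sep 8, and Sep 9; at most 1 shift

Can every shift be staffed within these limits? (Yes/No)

No

Total capacity is 7 and 6 slots are needed, so capacity alone doesn't rule it out.
Shifts {Sep 5, Sep 7} need 3 worker-slots in total, but the guards available for any of those shifts (Larsen and Bakr) can supply at most 2 among them. So no valid schedule exists.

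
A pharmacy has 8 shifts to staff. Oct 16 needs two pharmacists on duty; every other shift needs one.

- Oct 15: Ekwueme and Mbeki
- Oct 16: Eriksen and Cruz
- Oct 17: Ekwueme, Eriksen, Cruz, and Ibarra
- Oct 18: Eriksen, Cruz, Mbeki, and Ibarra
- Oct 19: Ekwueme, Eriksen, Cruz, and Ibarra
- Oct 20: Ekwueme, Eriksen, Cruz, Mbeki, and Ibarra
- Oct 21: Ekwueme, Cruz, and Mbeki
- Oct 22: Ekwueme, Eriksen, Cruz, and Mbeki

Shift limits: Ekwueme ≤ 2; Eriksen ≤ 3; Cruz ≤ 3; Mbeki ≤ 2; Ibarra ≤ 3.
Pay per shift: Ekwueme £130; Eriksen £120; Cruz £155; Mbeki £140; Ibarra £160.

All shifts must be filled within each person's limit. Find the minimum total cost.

Oct 16 can only be covered by Eriksen and Cruz, so that assignment is forced.
Picking the cheapest available pharmacist for each shift independently would cost £1135, but that ignores the shift limits.
An optimal schedule: Oct 15→Ekwueme, Oct 16→Eriksen+Cruz, Oct 17→Eriksen, Oct 18→Eriksen, Oct 19→Cruz, Oct 20→Mbeki, Oct 21→Ekwueme, Oct 22→Mbeki.
Total: 130 + 120 + 155 + 120 + 120 + 155 + 140 + 130 + 140 = £1210.

£1210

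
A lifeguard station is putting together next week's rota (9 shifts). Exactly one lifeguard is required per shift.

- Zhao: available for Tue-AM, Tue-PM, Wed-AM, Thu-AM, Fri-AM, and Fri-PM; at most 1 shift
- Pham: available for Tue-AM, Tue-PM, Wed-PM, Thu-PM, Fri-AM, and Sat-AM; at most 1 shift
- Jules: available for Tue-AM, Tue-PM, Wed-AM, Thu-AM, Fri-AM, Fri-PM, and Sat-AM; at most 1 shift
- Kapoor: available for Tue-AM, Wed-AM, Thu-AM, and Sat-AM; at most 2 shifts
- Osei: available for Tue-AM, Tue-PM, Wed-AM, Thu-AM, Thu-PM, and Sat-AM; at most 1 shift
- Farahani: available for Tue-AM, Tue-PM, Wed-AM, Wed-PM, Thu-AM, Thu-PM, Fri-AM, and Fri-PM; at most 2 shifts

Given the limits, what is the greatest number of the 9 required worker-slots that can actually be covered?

8

Total capacity across all lifeguards is 1+1+1+2+1+2 = 8, and 9 slots are needed, so at most 8 can be filled.
An assignment achieving 8: Tue-PM→Farahani, Wed-AM→Kapoor, Wed-PM→Pham, Thu-AM→Farahani, Thu-PM→Osei, Fri-AM→Jules, Fri-PM→Zhao, Sat-AM→Kapoor.
Loads: Zhao 1/1, Pham 1/1, Jules 1/1, Kapoor 2/2, Osei 1/1, Farahani 2/2.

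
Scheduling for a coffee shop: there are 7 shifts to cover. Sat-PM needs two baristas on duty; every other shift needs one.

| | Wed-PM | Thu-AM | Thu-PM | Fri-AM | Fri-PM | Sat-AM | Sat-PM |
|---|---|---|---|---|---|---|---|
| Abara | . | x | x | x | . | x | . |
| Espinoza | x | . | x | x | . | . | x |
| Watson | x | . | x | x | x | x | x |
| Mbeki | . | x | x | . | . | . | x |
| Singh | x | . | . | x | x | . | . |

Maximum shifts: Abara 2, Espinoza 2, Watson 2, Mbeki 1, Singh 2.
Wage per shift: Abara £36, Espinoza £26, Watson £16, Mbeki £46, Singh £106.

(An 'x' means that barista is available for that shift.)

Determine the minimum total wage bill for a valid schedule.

Picking the cheapest available barista for each shift independently would cost £158, but that ignores the shift limits.
An optimal schedule: Wed-PM→Espinoza, Thu-AM→Abara, Thu-PM→Mbeki, Fri-AM→Singh, Fri-PM→Watson, Sat-AM→Abara, Sat-PM→Espinoza+Watson.
Total: 26 + 36 + 46 + 106 + 16 + 36 + 26 + 16 = £308.

£308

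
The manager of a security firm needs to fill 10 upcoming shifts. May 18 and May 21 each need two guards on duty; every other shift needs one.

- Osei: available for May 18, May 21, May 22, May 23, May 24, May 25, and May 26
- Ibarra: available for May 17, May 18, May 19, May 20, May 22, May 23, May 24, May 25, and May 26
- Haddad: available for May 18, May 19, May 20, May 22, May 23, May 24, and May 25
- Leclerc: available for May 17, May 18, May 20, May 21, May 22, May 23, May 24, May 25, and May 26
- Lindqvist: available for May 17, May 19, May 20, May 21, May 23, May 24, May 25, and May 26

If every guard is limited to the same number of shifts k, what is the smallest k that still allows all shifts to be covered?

3

With 5 guards and 12 worker-slots to fill, someone must work at least ⌈12/5⌉ = 3 shifts, so k ≥ 3.
k = 3 works: May 17→Ibarra, May 18→Haddad+Leclerc, May 19→Ibarra, May 20→Ibarra, May 21→Osei+Leclerc, May 22→Osei, May 23→Haddad, May 24→Haddad, May 25→Leclerc, May 26→Osei.
Loads: Osei 3, Ibarra 3, Haddad 3, Leclerc 3, Lindqvist 0 — all ≤ 3.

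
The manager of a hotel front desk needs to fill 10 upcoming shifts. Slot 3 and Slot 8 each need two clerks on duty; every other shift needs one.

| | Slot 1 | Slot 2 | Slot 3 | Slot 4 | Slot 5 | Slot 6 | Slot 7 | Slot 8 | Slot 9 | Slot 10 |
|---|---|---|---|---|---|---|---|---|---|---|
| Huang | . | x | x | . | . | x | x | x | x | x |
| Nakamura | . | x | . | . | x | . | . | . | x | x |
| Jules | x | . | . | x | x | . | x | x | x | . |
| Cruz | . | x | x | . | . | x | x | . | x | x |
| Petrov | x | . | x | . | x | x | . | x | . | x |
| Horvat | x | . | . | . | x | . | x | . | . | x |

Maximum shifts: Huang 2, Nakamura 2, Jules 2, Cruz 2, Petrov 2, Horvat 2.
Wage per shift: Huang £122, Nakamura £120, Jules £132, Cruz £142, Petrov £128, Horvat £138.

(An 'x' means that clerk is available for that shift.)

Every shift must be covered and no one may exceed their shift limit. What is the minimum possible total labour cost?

£1564

Slot 4 can only be covered by Jules, so that assignment is forced.
Picking the cheapest available clerk for each shift independently would cost £1484, but that ignores the shift limits.
An optimal schedule: Slot 1→Jules, Slot 2→Huang, Slot 3→Cruz+Petrov, Slot 4→Jules, Slot 5→Nakamura, Slot 6→Cruz, Slot 7→Horvat, Slot 8→Huang+Petrov, Slot 9→Nakamura, Slot 10→Horvat.
Total: 132 + 122 + 142 + 128 + 132 + 120 + 142 + 138 + 122 + 128 + 120 + 138 = £1564.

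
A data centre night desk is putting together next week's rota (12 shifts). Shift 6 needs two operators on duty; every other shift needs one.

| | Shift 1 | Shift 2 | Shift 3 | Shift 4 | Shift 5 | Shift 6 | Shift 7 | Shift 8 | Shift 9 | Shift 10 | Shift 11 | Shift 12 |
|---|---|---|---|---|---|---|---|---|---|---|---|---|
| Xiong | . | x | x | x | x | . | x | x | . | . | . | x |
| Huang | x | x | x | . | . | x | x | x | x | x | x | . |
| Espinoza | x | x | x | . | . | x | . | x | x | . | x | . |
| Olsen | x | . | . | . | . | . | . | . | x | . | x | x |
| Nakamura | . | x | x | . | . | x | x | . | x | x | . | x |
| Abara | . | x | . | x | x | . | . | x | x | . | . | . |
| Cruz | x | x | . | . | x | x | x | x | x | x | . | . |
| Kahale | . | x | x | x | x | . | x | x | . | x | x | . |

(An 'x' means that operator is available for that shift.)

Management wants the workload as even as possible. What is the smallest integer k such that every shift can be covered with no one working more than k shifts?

2

With 8 operators and 13 worker-slots to fill, someone must work at least ⌈13/8⌉ = 2 shifts, so k ≥ 2.
k = 2 works: Shift 1→Huang, Shift 2→Cruz, Shift 3→Espinoza, Shift 4→Xiong, Shift 5→Abara, Shift 6→Nakamura+Cruz, Shift 7→Nakamura, Shift 8→Abara, Shift 9→Olsen, Shift 10→Huang, Shift 11→Espinoza, Shift 12→Xiong.
Loads: Xiong 2, Huang 2, Espinoza 2, Olsen 1, Nakamura 2, Abara 2, Cruz 2, Kahale 0 — all ≤ 2.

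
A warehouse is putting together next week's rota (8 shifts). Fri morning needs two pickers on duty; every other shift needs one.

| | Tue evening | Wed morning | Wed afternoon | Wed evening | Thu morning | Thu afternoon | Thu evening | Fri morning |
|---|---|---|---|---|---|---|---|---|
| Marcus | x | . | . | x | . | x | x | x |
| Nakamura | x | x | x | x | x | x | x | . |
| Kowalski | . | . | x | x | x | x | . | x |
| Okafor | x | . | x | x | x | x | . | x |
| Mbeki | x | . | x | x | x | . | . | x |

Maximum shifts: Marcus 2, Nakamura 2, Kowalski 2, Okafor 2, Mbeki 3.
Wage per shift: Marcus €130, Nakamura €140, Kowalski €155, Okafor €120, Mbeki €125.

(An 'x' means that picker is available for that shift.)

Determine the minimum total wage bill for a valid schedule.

Wed morning can only be covered by Nakamura, so that assignment is forced.
Picking the cheapest available picker for each shift independently would cost €1115, but that ignores the shift limits.
An optimal schedule: Tue evening→Okafor, Wed morning→Nakamura, Wed afternoon→Okafor, Wed evening→Mbeki, Thu morning→Mbeki, Thu afternoon→Nakamura, Thu evening→Marcus, Fri morning→Mbeki+Marcus.
Total: 120 + 140 + 120 + 125 + 125 + 140 + 130 + 125 + 130 = €1155.

€1155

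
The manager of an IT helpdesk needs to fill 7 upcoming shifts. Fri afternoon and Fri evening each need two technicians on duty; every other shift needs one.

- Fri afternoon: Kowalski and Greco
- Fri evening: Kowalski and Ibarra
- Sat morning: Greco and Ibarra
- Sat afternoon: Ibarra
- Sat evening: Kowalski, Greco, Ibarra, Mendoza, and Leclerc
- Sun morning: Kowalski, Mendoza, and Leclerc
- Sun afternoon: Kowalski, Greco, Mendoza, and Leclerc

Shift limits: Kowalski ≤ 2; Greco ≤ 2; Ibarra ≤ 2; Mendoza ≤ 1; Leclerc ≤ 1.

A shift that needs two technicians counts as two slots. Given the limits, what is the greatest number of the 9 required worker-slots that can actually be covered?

8

Total capacity across all technicians is 2+2+2+1+1 = 8, and 9 slots are needed, so at most 8 can be filled.
An assignment achieving 8: Fri afternoon→Kowalski+Greco, Fri evening→Kowalski+Ibarra, Sat morning→Greco, Sat afternoon→Ibarra, Sun morning→Mendoza, Sun afternoon→Leclerc.
Loads: Kowalski 2/2, Greco 2/2, Ibarra 2/2, Mendoza 1/1, Leclerc 1/1.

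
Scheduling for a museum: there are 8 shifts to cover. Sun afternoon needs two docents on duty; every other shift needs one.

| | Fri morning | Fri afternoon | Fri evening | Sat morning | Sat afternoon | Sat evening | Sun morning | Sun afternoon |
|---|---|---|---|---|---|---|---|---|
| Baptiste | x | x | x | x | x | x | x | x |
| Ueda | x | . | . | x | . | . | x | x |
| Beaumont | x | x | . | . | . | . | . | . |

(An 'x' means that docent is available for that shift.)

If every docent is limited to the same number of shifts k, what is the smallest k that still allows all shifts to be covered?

With 3 docents and 9 worker-slots to fill, someone must work at least ⌈9/3⌉ = 3 shifts, so k ≥ 3.
k = 3 fails: Shifts {Fri evening, Sat afternoon, Sat evening, Sun afternoon} need 5 worker-slots in total, but the docents available for any of those shifts (Baptiste and Ueda) can supply at most 4 among them. So no valid schedule exists.
k = 4 works: Fri morning→Ueda, Fri afternoon→Beaumont, Fri evening→Baptiste, Sat morning→Ueda, Sat afternoon→Baptiste, Sat evening→Baptiste, Sun morning→Ueda, Sun afternoon→Baptiste+Ueda.
Loads: Baptiste 4, Ueda 4, Beaumont 1 — all ≤ 4.

4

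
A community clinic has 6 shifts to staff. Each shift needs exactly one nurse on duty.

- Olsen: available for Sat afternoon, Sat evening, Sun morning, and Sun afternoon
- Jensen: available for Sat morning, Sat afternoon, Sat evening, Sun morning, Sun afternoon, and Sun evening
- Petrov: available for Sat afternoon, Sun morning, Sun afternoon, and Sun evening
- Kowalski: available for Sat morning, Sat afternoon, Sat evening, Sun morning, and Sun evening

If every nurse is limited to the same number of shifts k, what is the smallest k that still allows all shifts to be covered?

2

With 4 nurses and 6 worker-slots to fill, someone must work at least ⌈6/4⌉ = 2 shifts, so k ≥ 2.
k = 2 works: Sat morning→Jensen, Sat afternoon→Petrov, Sat evening→Olsen, Sun morning→Petrov, Sun afternoon→Olsen, Sun evening→Jensen.
Loads: Olsen 2, Jensen 2, Petrov 2, Kowalski 0 — all ≤ 2.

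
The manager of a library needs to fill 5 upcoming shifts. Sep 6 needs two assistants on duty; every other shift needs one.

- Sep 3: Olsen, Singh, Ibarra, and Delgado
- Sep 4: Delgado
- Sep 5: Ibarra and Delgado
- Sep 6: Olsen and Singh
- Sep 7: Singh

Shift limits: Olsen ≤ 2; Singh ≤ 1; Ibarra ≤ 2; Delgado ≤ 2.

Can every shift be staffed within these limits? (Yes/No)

Total capacity is 7 and 6 slots are needed, so capacity alone doesn't rule it out.
Shifts {Sep 6, Sep 7} need 3 worker-slots in total, but the assistants available for any of those shifts (Olsen and Singh) can supply at most 2 among them. So no valid schedule exists.

No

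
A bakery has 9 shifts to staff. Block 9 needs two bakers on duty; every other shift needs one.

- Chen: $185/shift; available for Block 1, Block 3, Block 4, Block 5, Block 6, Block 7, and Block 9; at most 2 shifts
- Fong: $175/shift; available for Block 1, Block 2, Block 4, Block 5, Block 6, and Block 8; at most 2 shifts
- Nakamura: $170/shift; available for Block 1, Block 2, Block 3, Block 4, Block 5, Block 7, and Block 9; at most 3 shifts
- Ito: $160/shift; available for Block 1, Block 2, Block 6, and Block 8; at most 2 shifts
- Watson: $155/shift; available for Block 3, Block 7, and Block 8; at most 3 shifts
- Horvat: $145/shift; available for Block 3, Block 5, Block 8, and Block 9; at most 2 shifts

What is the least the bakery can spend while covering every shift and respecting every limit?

$1585

Picking the cheapest available baker for each shift independently would cost $1555, but that ignores the shift limits.
An optimal schedule: Block 1→Nakamura, Block 2→Ito, Block 3→Watson, Block 4→Nakamura, Block 5→Horvat, Block 6→Ito, Block 7→Watson, Block 8→Watson, Block 9→Horvat+Nakamura.
Total: 170 + 160 + 155 + 170 + 145 + 160 + 155 + 155 + 145 + 170 = $1585.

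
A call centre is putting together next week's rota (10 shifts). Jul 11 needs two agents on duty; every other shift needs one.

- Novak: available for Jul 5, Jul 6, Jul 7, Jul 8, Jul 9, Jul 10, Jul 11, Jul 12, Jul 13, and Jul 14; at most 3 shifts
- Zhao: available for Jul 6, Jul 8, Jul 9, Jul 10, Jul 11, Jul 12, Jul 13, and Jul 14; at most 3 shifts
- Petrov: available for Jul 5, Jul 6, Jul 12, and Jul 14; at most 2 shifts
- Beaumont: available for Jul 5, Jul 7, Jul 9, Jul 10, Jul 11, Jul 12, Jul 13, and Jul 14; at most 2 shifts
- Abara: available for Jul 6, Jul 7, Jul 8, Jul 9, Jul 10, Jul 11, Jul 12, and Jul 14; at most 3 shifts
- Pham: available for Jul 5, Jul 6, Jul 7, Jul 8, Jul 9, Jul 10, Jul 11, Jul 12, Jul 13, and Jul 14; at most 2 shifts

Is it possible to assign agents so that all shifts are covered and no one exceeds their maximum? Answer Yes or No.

One valid schedule: Jul 5→Novak, Jul 6→Zhao, Jul 7→Novak, Jul 8→Novak, Jul 9→Zhao, Jul 10→Beaumont, Jul 11→Beaumont+Abara, Jul 12→Petrov, Jul 13→Zhao, Jul 14→Petrov.
Loads: Novak 3/3, Zhao 3/3, Petrov 2/2, Beaumont 2/2, Abara 1/3, Pham 0/2 — all within limits.

Yes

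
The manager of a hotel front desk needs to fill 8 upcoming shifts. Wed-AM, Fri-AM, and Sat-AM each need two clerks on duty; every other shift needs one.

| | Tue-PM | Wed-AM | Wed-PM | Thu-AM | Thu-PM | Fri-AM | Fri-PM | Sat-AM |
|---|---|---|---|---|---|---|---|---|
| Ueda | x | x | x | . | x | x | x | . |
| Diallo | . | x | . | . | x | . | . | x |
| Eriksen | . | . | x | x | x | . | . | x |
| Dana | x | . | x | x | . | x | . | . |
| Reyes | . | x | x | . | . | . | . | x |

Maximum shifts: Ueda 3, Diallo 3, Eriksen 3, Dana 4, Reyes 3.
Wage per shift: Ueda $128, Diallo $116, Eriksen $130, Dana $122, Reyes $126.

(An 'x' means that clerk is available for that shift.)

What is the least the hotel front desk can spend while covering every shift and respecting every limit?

$1344

Fri-AM can only be covered by Ueda and Dana, so that assignment is forced.
Fri-PM can only be covered by Ueda, so that assignment is forced.
Picking the cheapest available clerk for each shift independently would cost $1344, and that bound is achievable.
An optimal schedule: Tue-PM→Dana, Wed-AM→Diallo+Reyes, Wed-PM→Dana, Thu-AM→Dana, Thu-PM→Diallo, Fri-AM→Dana+Ueda, Fri-PM→Ueda, Sat-AM→Diallo+Reyes.
Total: 122 + 116 + 126 + 122 + 122 + 116 + 122 + 128 + 128 + 116 + 126 = $1344.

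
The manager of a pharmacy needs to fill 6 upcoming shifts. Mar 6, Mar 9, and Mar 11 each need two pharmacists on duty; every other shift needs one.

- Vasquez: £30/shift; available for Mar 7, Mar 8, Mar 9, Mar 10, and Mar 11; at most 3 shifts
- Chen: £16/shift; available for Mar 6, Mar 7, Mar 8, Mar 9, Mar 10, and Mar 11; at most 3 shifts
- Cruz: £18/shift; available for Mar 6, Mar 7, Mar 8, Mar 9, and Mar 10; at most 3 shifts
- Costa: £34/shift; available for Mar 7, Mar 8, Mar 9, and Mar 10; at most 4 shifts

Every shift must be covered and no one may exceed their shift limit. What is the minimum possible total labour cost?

£192

Mar 6 can only be covered by Chen and Cruz, so that assignment is forced.
Mar 11 can only be covered by Vasquez and Chen, so that assignment is forced.
Picking the cheapest available pharmacist for each shift independently would cost £162, but that ignores the shift limits.
An optimal schedule: Mar 6→Chen+Cruz, Mar 7→Chen, Mar 8→Cruz, Mar 9→Cruz+Vasquez, Mar 10→Vasquez, Mar 11→Chen+Vasquez.
Total: 16 + 18 + 16 + 18 + 18 + 30 + 30 + 16 + 30 = £192.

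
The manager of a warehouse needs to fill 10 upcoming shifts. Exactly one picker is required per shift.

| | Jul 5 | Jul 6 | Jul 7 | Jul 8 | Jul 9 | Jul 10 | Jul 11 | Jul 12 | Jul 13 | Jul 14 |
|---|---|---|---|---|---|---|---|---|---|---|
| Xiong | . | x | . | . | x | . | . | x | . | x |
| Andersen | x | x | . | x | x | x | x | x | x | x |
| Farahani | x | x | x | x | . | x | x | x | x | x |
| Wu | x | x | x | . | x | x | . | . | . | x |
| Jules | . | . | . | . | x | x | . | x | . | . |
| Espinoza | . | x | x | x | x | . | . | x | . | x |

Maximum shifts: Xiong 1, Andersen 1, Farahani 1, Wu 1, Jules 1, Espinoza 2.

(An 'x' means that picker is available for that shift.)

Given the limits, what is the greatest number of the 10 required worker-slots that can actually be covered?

Total capacity across all pickers is 1+1+1+1+1+2 = 7, and 10 slots are needed, so at most 7 can be filled.
An assignment achieving 7: Jul 5→Wu, Jul 6→Xiong, Jul 7→Espinoza, Jul 8→Espinoza, Jul 10→Jules, Jul 11→Andersen, Jul 13→Farahani.
Loads: Xiong 1/1, Andersen 1/1, Farahani 1/1, Wu 1/1, Jules 1/1, Espinoza 2/2.

7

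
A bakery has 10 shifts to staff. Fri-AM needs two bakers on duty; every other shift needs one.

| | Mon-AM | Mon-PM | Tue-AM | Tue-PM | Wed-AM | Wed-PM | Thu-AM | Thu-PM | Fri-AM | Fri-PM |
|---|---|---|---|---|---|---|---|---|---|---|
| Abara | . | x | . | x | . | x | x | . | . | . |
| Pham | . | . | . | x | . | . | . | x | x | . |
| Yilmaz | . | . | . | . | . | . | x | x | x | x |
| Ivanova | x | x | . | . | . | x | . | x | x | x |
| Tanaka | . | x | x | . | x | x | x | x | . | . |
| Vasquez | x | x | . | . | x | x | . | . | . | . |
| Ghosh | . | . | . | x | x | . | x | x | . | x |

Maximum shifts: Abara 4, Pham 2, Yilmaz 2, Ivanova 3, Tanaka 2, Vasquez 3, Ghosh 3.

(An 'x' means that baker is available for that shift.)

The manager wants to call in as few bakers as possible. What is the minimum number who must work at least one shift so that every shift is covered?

4

11 slots to fill and no one can take more than 4, so at least ⌈11/4⌉ = 3 bakers are needed.
Any 3 bakers together have capacity at most 4+3+3 = 10 < 11 slots, so 3 can never suffice.
Abara, Pham, Ivanova, and Tanaka alone can cover everything: Mon-AM→Ivanova, Mon-PM→Abara, Tue-AM→Tanaka, Tue-PM→Abara, Wed-AM→Tanaka, Wed-PM→Abara, Thu-AM→Abara, Thu-PM→Pham, Fri-AM→Pham+Ivanova, Fri-PM→Ivanova.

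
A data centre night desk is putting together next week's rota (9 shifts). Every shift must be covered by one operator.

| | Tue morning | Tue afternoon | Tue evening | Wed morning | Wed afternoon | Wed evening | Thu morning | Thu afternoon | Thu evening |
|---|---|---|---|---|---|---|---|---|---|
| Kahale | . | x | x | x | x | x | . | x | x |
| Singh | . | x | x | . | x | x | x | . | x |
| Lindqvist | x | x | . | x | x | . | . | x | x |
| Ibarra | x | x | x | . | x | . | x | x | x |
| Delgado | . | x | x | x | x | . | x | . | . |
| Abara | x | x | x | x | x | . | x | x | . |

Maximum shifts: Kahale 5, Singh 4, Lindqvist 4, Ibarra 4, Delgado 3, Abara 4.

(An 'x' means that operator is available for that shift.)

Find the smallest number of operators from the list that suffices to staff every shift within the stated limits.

2

9 slots to fill and no one can take more than 5, so at least ⌈9/5⌉ = 2 operators are needed.
Kahale and Ibarra alone can cover everything: Tue morning→Ibarra, Tue afternoon→Kahale, Tue evening→Kahale, Wed morning→Kahale, Wed afternoon→Kahale, Wed evening→Kahale, Thu morning→Ibarra, Thu afternoon→Ibarra, Thu evening→Ibarra.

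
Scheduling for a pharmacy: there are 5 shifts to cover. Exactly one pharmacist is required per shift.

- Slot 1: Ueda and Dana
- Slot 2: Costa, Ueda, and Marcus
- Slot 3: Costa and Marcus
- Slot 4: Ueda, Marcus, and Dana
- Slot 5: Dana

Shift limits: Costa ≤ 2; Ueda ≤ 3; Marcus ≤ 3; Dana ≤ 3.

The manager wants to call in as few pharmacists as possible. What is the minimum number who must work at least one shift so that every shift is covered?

2

5 slots to fill and no one can take more than 3, so at least ⌈5/3⌉ = 2 pharmacists are needed.
Costa and Dana alone can cover everything: Slot 1→Dana, Slot 2→Costa, Slot 3→Costa, Slot 4→Dana, Slot 5→Dana.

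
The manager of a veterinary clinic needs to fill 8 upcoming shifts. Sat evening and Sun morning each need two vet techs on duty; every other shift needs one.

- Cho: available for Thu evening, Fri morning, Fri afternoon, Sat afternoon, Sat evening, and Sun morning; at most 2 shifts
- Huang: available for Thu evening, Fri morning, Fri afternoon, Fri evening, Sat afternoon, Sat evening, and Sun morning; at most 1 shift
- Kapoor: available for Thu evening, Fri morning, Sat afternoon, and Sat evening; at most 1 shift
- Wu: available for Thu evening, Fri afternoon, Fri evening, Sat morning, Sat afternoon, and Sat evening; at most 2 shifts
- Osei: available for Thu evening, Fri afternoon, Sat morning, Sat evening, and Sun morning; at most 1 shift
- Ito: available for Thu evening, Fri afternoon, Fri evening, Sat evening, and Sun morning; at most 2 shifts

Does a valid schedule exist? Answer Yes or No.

Total capacity is 2+1+1+2+1+2 = 9 but 10 worker-slots are needed — infeasible.

No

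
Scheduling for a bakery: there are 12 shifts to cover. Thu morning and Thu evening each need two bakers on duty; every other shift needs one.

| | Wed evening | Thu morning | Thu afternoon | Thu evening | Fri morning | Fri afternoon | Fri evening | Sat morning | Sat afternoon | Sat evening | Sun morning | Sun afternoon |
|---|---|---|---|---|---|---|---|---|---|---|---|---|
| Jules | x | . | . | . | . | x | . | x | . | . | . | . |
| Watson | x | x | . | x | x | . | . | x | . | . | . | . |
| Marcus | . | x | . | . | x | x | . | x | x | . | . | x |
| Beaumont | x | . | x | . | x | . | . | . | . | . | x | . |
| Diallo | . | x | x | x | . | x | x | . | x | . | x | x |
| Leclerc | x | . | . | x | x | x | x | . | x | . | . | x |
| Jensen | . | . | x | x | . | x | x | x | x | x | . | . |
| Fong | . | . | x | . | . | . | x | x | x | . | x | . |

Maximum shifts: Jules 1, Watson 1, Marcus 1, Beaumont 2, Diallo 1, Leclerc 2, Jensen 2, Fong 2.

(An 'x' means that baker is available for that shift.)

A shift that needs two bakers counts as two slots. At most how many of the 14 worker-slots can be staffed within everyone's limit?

Total capacity across all bakers is 1+1+1+2+1+2+2+2 = 12, and 14 slots are needed, so at most 12 can be filled.
An assignment achieving 12: Wed evening→Jules, Thu morning→Watson+Marcus, Thu afternoon→Beaumont, Thu evening→Leclerc+Jensen, Fri morning→Leclerc, Fri evening→Fong, Sat morning→Fong, Sat evening→Jensen, Sun morning→Beaumont, Sun afternoon→Diallo.
Loads: Jules 1/1, Watson 1/1, Marcus 1/1, Beaumont 2/2, Diallo 1/1, Leclerc 2/2, Jensen 2/2, Fong 2/2.

12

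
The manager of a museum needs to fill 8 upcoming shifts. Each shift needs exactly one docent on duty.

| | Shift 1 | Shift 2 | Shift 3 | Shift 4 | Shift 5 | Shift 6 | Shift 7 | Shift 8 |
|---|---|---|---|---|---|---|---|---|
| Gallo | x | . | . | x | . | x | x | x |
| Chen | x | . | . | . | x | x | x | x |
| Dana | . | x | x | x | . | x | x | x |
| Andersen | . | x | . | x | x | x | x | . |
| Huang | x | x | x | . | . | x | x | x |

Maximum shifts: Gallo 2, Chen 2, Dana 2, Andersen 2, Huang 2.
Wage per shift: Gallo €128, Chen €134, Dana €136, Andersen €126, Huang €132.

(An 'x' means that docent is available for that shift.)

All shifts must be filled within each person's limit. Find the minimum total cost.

Picking the cheapest available docent for each shift independently would cost €1018, but that ignores the shift limits.
An optimal schedule: Shift 1→Gallo, Shift 2→Andersen, Shift 3→Huang, Shift 4→Gallo, Shift 5→Andersen, Shift 6→Chen, Shift 7→Chen, Shift 8→Huang.
Total: 128 + 126 + 132 + 128 + 126 + 134 + 134 + 132 = €1040.

€1040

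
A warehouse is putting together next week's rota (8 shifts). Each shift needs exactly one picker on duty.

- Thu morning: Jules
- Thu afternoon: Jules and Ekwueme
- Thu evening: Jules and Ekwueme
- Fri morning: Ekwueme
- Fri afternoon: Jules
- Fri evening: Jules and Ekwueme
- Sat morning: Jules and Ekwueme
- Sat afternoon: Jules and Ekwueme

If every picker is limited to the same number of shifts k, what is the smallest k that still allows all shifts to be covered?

With 2 pickers and 8 worker-slots to fill, someone must work at least ⌈8/2⌉ = 4 shifts, so k ≥ 4.
k = 4 works: Thu morning→Jules, Thu afternoon→Jules, Thu evening→Jules, Fri morning→Ekwueme, Fri afternoon→Jules, Fri evening→Ekwueme, Sat morning→Ekwueme, Sat afternoon→Ekwueme.
Loads: Jules 4, Ekwueme 4 — all ≤ 4.

4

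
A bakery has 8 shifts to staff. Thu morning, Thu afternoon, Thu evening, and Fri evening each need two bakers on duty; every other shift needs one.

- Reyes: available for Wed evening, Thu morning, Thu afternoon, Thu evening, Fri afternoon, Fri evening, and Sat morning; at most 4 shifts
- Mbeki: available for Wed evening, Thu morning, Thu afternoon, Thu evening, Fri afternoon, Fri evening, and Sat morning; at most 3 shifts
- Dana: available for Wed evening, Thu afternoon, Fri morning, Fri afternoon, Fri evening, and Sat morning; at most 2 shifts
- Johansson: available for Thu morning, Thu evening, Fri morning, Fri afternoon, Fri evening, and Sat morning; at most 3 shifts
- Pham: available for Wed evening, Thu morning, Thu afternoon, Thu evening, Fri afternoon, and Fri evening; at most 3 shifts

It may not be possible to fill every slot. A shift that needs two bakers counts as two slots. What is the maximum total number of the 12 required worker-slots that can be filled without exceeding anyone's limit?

12

Total capacity across all bakers is 4+3+2+3+3 = 15, and 12 slots are needed, so at most 12 can be filled.
An assignment achieving 12: Wed evening→Reyes, Thu morning→Reyes+Mbeki, Thu afternoon→Reyes+Mbeki, Thu evening→Reyes+Mbeki, Fri morning→Dana, Fri afternoon→Johansson, Fri evening→Johansson+Pham, Sat morning→Dana.
Loads: Reyes 4/4, Mbeki 3/3, Dana 2/2, Johansson 2/3, Pham 1/3.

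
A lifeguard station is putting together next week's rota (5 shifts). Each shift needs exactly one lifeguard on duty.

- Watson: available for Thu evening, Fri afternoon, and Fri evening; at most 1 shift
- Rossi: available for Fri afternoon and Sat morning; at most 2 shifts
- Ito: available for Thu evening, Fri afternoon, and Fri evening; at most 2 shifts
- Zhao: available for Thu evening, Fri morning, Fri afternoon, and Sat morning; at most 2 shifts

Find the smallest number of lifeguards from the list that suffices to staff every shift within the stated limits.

3

5 slots to fill and no one can take more than 2, so at least ⌈5/2⌉ = 3 lifeguards are needed.
Watson, Rossi, and Zhao alone can cover everything: Thu evening→Zhao, Fri morning→Zhao, Fri afternoon→Rossi, Fri evening→Watson, Sat morning→Rossi.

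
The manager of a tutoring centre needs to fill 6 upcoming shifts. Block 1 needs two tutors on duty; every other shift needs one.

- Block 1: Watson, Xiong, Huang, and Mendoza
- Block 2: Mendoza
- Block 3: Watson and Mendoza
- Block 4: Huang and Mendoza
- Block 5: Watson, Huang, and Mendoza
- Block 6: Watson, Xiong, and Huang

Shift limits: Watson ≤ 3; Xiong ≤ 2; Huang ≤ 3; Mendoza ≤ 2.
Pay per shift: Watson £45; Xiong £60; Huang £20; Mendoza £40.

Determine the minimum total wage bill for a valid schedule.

Block 2 can only be covered by Mendoza, so that assignment is forced.
Picking the cheapest available tutor for each shift independently would cost £200, but that ignores the shift limits.
An optimal schedule: Block 1→Huang+Watson, Block 2→Mendoza, Block 3→Mendoza, Block 4→Huang, Block 5→Huang, Block 6→Watson.
Total: 20 + 45 + 40 + 40 + 20 + 20 + 45 = £230.

£230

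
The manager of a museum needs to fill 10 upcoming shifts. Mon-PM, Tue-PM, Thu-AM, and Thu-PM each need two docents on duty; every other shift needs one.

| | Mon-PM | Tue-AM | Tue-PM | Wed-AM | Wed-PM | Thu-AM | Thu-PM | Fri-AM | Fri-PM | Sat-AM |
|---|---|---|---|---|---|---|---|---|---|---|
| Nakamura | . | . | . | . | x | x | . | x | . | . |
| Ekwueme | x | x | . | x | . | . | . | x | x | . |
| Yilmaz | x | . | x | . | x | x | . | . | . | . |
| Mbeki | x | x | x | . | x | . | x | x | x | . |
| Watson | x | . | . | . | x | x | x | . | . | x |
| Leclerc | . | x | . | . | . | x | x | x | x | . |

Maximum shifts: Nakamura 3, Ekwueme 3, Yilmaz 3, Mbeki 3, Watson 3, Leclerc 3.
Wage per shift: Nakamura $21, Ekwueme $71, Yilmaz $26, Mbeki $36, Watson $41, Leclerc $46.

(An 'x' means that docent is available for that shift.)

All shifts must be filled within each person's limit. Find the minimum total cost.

$489

Tue-PM can only be covered by Yilmaz and Mbeki, so that assignment is forced.
Wed-AM can only be covered by Ekwueme, so that assignment is forced.
Sat-AM can only be covered by Watson, so that assignment is forced.
Picking the cheapest available docent for each shift independently would cost $474, but that ignores the shift limits.
An optimal schedule: Mon-PM→Yilmaz+Watson, Tue-AM→Mbeki, Tue-PM→Yilmaz+Mbeki, Wed-AM→Ekwueme, Wed-PM→Nakamura, Thu-AM→Nakamura+Yilmaz, Thu-PM→Mbeki+Watson, Fri-AM→Nakamura, Fri-PM→Leclerc, Sat-AM→Watson.
Total: 26 + 41 + 36 + 26 + 36 + 71 + 21 + 21 + 26 + 36 + 41 + 21 + 46 + 41 = $489.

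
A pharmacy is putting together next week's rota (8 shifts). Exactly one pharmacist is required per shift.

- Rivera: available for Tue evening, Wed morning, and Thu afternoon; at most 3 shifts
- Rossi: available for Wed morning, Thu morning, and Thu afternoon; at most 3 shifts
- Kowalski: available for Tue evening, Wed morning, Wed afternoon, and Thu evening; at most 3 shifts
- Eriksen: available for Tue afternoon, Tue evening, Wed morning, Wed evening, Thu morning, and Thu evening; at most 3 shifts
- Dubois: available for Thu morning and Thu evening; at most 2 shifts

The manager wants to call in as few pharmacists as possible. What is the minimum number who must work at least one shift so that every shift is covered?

3

8 slots to fill and no one can take more than 3, so at least ⌈8/3⌉ = 3 pharmacists are needed.
Rivera, Kowalski, and Eriksen alone can cover everything: Tue afternoon→Eriksen, Tue evening→Rivera, Wed morning→Rivera, Wed afternoon→Kowalski, Wed evening→Eriksen, Thu morning→Eriksen, Thu afternoon→Rivera, Thu evening→Kowalski.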